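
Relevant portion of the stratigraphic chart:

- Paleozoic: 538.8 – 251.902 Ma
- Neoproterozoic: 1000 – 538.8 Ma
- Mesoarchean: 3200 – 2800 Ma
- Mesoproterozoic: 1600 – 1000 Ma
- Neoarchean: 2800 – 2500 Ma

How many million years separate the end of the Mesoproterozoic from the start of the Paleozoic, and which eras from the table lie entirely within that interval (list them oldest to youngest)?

The Mesoproterozoic closes at 1000 Ma and the Paleozoic opens at 538.8 Ma, so the interval is 1000 − 538.8 = 461.2 Myr.
An era fits inside if it starts at or after 1000 Ma and ends at or before 538.8 Ma; oldest first that gives Neoproterozoic.

461.2 million years; Neoproterozoic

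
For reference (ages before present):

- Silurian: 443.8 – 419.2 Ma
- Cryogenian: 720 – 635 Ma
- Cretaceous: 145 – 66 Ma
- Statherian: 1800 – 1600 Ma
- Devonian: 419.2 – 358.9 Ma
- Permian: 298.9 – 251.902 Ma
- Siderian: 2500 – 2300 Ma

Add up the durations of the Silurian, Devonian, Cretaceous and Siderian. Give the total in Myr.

Duration is start − end for each: (443.8 − 419.2) + (419.2 − 358.9) + (145 − 66) + (2500 − 2300).
That is 24.6 + 60.3 + 79 + 200, which totals 363.9 million years.

363.9 million years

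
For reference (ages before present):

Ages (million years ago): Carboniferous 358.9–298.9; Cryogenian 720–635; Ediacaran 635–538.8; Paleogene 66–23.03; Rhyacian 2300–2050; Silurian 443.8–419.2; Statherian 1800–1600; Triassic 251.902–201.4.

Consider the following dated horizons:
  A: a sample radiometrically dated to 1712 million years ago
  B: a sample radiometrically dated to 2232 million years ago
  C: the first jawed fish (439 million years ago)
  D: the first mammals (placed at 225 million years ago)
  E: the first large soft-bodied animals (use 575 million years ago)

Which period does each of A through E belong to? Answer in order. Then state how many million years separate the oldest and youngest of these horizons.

Match each age against the start–end ranges in the excerpt: A = 1712 Ma → Statherian (1800–1600); B = 2232 Ma → Rhyacian (2300–2050); C = 439 Ma → Silurian (443.8–419.2); D = 225 Ma → Triassic (251.902–201.4); E = 575 Ma → Ediacaran (635–538.8).
The largest age is 2232 Ma and the smallest is 225 Ma; their difference is 2007 Myr.

A — Statherian; B — Rhyacian; C — Silurian; D — Triassic; E — Ediacaran; span 2007 million years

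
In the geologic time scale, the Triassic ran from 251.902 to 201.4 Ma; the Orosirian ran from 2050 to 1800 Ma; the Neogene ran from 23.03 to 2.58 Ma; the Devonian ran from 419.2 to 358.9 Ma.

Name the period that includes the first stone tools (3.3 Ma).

3.3 Ma lies between 23.03 and 2.58 Ma, so it falls in the Neogene.

Neogene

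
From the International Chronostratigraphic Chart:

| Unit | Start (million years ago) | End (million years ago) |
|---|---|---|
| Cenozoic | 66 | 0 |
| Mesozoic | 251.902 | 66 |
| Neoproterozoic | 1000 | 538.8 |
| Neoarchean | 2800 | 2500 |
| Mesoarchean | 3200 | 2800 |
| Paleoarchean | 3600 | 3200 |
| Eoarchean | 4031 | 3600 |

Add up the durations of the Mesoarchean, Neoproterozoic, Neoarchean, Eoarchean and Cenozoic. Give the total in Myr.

1658.2 million years

Each duration: Mesoarchean = 400; Neoproterozoic = 461.2; Neoarchean = 300; Eoarchean = 431; Cenozoic = 66.
Sum: 400 + 461.2 + 300 + 431 + 66 = 1658.2 Myr.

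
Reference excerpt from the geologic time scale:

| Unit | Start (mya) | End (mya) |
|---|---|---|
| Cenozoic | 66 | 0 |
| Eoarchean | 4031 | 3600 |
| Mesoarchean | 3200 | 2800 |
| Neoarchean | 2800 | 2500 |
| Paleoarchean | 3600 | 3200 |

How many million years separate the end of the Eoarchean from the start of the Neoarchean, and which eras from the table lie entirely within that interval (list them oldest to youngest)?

End of Eoarchean = 3600 Ma; start of Neoarchean = 2800 Ma.
Gap = 3600 − 2800 = 800 Myr.
Eras wholly inside 3600–2800 Ma: Paleoarchean (3600–3200), Mesoarchean (3200–2800).

800 million years; Paleoarchean, Mesoarchean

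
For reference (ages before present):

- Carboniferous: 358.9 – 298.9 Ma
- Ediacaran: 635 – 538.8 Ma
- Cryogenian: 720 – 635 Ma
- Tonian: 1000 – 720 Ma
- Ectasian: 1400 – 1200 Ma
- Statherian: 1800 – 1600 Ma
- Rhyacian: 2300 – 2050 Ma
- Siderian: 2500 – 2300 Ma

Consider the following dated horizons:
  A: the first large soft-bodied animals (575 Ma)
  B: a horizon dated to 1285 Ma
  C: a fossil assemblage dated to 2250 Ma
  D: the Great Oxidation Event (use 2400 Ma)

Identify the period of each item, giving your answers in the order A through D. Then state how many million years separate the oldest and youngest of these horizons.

A: 575 Ma lies in 635–538.8 Ma, so Ediacaran.
B: 1285 Ma lies in 1400–1200 Ma, so Ectasian.
C: 2250 Ma lies in 2300–2050 Ma, so Rhyacian.
D: 2400 Ma lies in 2500–2300 Ma, so Siderian.
Oldest = 2400 Ma, youngest = 575 Ma → span 1825 Myr.

A — Ediacaran; B — Ectasian; C — Rhyacian; D — Siderian; span 1825 million years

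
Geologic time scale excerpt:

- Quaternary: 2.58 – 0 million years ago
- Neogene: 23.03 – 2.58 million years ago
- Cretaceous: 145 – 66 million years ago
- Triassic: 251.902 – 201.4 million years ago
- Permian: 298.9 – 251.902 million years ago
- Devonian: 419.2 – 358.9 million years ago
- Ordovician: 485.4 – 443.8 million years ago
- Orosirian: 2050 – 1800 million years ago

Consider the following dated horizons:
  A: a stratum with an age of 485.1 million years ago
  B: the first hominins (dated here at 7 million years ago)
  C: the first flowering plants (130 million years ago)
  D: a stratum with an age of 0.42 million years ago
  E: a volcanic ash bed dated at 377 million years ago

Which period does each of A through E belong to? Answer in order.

Match each age against the start–end ranges in the excerpt: A = 485.1 Ma → Ordovician (485.4–443.8); B = 7 Ma → Neogene (23.03–2.58); C = 130 Ma → Cretaceous (145–66); D = 0.42 Ma → Quaternary (2.58–0); E = 377 Ma → Devonian (419.2–358.9).

A — Ordovician; B — Neogene; C — Cretaceous; D — Quaternary; E — Devonian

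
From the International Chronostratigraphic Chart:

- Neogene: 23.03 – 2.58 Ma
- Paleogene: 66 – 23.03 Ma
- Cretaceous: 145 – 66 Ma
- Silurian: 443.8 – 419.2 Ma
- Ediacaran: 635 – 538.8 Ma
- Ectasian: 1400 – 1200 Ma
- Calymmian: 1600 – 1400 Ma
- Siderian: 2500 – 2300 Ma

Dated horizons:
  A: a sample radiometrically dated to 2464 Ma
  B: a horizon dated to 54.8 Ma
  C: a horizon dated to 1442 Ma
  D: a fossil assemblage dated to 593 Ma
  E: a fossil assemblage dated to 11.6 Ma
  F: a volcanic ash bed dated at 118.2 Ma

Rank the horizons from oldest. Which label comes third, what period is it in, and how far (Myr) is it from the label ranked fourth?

Sorted oldest-first by Ma: A (2464), C (1442), D (593), F (118.2), B (54.8), E (11.6).
The third oldest is D at 593 Ma, which lies in 635–538.8 Ma: the Ediacaran.
The fourth oldest is F at 118.2 Ma; separation = |593 − 118.2| = 474.8 Myr.

D, in the Ediacaran; 474.8 million years to F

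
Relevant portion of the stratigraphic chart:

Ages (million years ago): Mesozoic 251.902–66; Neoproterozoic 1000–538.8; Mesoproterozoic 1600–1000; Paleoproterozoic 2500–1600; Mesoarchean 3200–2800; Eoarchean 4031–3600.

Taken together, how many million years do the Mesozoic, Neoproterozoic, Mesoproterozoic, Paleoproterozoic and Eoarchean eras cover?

2578.102 million years

Each duration: Mesozoic = 185.902; Neoproterozoic = 461.2; Mesoproterozoic = 600; Paleoproterozoic = 900; Eoarchean = 431.
Sum: 185.902 + 461.2 + 600 + 900 + 431 = 2578.102 Myr.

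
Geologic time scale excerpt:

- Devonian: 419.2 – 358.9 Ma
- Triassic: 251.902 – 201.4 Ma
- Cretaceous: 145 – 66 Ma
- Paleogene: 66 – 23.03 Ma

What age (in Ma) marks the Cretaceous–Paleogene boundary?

66 Ma

The Cretaceous ends and the Paleogene begins at 66 Ma.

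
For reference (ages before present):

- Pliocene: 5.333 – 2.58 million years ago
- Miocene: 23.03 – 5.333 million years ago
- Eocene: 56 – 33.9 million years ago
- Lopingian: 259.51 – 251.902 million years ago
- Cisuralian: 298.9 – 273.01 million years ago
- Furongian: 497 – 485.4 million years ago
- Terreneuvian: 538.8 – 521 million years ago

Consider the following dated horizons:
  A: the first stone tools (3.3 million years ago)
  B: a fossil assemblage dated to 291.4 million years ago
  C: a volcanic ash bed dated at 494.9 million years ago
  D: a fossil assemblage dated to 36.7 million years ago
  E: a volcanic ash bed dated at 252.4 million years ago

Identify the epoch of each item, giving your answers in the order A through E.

A — Pliocene; B — Cisuralian; C — Furongian; D — Eocene; E — Lopingian

Match each age against the start–end ranges in the excerpt: A = 3.3 Ma → Pliocene (5.333–2.58); B = 291.4 Ma → Cisuralian (298.9–273.01); C = 494.9 Ma → Furongian (497–485.4); D = 36.7 Ma → Eocene (56–33.9); E = 252.4 Ma → Lopingian (259.51–251.902).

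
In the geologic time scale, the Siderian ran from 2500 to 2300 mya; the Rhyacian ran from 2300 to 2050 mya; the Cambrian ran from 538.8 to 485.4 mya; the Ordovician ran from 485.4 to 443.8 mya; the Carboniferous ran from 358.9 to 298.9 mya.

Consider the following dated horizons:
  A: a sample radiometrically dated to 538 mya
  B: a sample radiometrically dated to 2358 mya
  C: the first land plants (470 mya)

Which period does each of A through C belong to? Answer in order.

A: 538 Ma lies in 538.8–485.4 Ma, so Cambrian.
B: 2358 Ma lies in 2500–2300 Ma, so Siderian.
C: 470 Ma lies in 485.4–443.8 Ma, so Ordovician.

A — Cambrian; B — Siderian; C — Ordovician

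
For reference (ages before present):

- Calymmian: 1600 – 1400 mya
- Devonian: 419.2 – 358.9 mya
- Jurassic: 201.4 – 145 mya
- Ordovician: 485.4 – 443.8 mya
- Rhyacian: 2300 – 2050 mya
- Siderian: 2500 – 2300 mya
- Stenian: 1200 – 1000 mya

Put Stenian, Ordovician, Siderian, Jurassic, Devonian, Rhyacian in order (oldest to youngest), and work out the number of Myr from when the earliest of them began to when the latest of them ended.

Siderian → Rhyacian → Stenian → Ordovician → Devonian → Jurassic; total span 2355 Myr

From the excerpt: Stenian 1200–1000; Ordovician 485.4–443.8; Siderian 2500–2300; Jurassic 201.4–145; Devonian 419.2–358.9; Rhyacian 2300–2050 (Ma).
Larger Ma is earlier, so the oldest is Siderian and the youngest is Jurassic; oldest to youngest: Siderian, Rhyacian, Stenian, Ordovician, Devonian, Jurassic.
Oldest start 2500 minus youngest end 145 gives 2355 Myr overall.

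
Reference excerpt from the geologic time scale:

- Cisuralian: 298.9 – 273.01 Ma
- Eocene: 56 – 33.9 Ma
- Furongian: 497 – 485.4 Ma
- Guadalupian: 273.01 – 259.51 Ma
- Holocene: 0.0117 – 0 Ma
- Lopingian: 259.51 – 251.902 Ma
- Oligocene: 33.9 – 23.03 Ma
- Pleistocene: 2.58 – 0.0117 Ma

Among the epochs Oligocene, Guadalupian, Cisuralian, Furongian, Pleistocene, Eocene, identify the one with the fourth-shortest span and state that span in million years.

Guadalupian, 13.5 million years

Start − end for each: Oligocene 33.9 − 23.03 = 10.87; Guadalupian 273.01 − 259.51 = 13.5; Cisuralian 298.9 − 273.01 = 25.89; Furongian 497 − 485.4 = 11.6; Pleistocene 2.58 − 0.0117 = 2.5683; Eocene 56 − 33.9 = 22.1.
Ranking these from shortest: Pleistocene < Oligocene < Furongian < Guadalupian < Eocene < Cisuralian.
Position 4 in that ranking is Guadalupian, which lasted 13.5 Myr.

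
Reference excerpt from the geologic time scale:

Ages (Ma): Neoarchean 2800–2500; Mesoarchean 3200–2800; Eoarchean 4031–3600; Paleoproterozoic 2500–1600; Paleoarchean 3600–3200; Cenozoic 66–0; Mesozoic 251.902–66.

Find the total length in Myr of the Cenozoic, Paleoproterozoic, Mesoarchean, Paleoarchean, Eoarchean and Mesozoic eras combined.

2382.902 million years

Each duration: Cenozoic = 66; Paleoproterozoic = 900; Mesoarchean = 400; Paleoarchean = 400; Eoarchean = 431; Mesozoic = 185.902.
Sum: 66 + 900 + 400 + 400 + 431 + 185.902 = 2382.902 Myr.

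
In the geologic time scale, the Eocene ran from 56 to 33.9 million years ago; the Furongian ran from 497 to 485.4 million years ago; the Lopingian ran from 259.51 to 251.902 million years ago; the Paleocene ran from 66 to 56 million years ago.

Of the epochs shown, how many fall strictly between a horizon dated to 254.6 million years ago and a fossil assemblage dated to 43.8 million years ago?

1

The older date is 254.6 Ma and the younger is 43.8 Ma.
Epochs with start < 254.6 and end > 43.8 Ma: Paleocene (66–56).
That is 1 complete epoch.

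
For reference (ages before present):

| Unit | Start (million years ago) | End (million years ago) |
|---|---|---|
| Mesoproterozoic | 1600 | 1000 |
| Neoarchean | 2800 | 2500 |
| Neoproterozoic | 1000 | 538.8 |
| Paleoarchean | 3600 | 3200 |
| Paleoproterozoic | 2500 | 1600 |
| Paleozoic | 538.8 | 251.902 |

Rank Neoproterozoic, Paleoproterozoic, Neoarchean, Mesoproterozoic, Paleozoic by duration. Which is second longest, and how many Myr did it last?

Durations: Neoproterozoic 461.2; Paleoproterozoic 900; Neoarchean 300; Mesoproterozoic 600; Paleozoic 286.898 Myr.
Sorted longest-first: Paleoproterozoic (900), Mesoproterozoic (600), Neoproterozoic (461.2), Neoarchean (300), Paleozoic (286.898).
The second longest is Mesoproterozoic at 600 Myr.

Mesoproterozoic, 600 million years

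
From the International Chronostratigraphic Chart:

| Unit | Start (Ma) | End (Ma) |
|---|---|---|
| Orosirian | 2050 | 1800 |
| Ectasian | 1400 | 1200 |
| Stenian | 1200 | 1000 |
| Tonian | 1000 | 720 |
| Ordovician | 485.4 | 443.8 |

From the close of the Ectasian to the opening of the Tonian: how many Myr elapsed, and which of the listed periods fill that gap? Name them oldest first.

200 million years; Stenian

End of Ectasian = 1200 Ma; start of Tonian = 1000 Ma.
Gap = 1200 − 1000 = 200 Myr.
Periods wholly inside 1200–1000 Ma: Stenian (1200–1000).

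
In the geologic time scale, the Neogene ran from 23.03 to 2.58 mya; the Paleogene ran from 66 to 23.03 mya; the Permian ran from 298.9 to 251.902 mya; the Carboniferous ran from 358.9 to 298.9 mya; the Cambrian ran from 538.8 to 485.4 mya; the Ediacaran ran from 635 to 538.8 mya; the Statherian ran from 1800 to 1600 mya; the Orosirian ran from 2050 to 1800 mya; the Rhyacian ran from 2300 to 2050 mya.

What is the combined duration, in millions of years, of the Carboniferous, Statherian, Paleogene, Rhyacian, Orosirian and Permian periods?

849.968 million years

Each duration: Carboniferous = 60; Statherian = 200; Paleogene = 42.97; Rhyacian = 250; Orosirian = 250; Permian = 46.998.
Sum: 60 + 200 + 42.97 + 250 + 250 + 46.998 = 849.968 Myr.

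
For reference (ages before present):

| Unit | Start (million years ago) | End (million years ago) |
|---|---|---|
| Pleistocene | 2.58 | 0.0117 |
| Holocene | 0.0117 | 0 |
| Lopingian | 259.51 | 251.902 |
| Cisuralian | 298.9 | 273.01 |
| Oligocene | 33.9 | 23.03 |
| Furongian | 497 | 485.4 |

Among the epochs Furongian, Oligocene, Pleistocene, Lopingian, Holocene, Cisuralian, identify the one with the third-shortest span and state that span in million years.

Lopingian, 7.608 million years

Start − end for each: Furongian 497 − 485.4 = 11.6; Oligocene 33.9 − 23.03 = 10.87; Pleistocene 2.58 − 0.0117 = 2.5683; Lopingian 259.51 − 251.902 = 7.608; Holocene 0.0117 − 0 = 0.0117; Cisuralian 298.9 − 273.01 = 25.89.
Ranking these from shortest: Holocene < Pleistocene < Lopingian < Oligocene < Furongian < Cisuralian.
Position 3 in that ranking is Lopingian, which lasted 7.608 Myr.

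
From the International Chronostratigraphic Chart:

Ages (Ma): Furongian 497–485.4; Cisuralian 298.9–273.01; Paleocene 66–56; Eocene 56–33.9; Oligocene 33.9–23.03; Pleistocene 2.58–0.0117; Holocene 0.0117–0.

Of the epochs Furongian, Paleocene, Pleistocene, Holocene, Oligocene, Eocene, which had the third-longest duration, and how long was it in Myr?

Oligocene, 10.87 million years

Start − end for each: Furongian 497 − 485.4 = 11.6; Paleocene 66 − 56 = 10; Pleistocene 2.58 − 0.0117 = 2.5683; Holocene 0.0117 − 0 = 0.0117; Oligocene 33.9 − 23.03 = 10.87; Eocene 56 − 33.9 = 22.1.
Ranking these from longest: Eocene > Furongian > Oligocene > Paleocene > Pleistocene > Holocene.
Position 3 in that ranking is Oligocene, which lasted 10.87 Myr.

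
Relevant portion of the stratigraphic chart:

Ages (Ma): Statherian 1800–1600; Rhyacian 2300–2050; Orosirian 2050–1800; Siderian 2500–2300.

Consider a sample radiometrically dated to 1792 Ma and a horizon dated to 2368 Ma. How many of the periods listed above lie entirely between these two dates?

2368 Ma sits inside the Siderian (2500–2300) and 1792 Ma inside the Statherian (1800–1600); neither of those is wholly between the two dates.
The listed periods lying completely between them are Rhyacian, Orosirian — 2 in all.

2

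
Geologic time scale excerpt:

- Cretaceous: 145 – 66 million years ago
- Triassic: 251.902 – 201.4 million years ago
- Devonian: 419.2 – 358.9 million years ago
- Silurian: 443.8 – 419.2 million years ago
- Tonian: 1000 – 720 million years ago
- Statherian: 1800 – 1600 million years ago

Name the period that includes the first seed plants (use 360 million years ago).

360 Ma lies between 419.2 and 358.9 Ma, so it falls in the Devonian.

Devonian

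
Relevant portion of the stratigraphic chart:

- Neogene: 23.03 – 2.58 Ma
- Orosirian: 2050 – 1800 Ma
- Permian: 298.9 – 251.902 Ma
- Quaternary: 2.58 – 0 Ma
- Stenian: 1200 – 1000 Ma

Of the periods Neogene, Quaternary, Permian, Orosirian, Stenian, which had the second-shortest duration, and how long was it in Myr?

Neogene, 20.45 million years

Durations: Neogene 20.45; Quaternary 2.58; Permian 46.998; Orosirian 250; Stenian 200 Myr.
Sorted shortest-first: Quaternary (2.58), Neogene (20.45), Permian (46.998), Stenian (200), Orosirian (250).
The second shortest is Neogene at 20.45 Myr.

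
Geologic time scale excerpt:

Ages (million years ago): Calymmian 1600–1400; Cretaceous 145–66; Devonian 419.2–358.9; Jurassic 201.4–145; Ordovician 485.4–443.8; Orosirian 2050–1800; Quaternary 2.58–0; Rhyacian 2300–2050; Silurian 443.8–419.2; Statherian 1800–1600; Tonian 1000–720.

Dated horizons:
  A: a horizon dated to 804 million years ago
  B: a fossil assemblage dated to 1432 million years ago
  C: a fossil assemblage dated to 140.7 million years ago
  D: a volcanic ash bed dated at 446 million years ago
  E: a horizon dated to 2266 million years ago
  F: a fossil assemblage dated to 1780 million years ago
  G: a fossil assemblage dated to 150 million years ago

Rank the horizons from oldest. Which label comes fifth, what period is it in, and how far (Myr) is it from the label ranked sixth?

D, in the Ordovician; 296 million years to G

Larger Ma means older, so oldest first: E 2266 > F 1780 > B 1432 > A 804 > D 446 > G 150 > C 140.7.
Counting 5 along gives D (446 Ma); the excerpt puts that inside the Ordovician, 485.4–443.8 Ma.
Next in line is G (150 Ma), and 446 − 150 = 296 Myr.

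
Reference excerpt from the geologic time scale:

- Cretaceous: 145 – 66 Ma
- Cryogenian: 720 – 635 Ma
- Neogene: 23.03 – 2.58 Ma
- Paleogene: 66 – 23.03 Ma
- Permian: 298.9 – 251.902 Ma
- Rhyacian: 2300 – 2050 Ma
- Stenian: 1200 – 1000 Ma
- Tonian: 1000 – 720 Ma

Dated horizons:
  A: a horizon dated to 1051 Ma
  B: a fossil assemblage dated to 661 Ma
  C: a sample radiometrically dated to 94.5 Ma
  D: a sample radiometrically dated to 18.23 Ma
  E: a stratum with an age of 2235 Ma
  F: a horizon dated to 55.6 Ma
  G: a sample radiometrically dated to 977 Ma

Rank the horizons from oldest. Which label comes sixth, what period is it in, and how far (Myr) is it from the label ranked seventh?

F, in the Paleogene; 37.37 million years to D

Larger Ma means older, so oldest first: E 2235 > A 1051 > G 977 > B 661 > C 94.5 > F 55.6 > D 18.23.
Counting 6 along gives F (55.6 Ma); the excerpt puts that inside the Paleogene, 66–23.03 Ma.
Next in line is D (18.23 Ma), and 55.6 − 18.23 = 37.37 Myr.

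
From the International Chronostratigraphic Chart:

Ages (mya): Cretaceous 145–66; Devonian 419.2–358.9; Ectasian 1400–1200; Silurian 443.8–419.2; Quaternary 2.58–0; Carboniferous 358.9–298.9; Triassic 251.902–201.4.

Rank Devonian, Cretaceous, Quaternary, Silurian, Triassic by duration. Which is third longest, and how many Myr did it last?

Start − end for each: Devonian 419.2 − 358.9 = 60.3; Cretaceous 145 − 66 = 79; Quaternary 2.58 − 0 = 2.58; Silurian 443.8 − 419.2 = 24.6; Triassic 251.902 − 201.4 = 50.502.
Ranking these from longest: Cretaceous > Devonian > Triassic > Silurian > Quaternary.
Position 3 in that ranking is Triassic, which lasted 50.502 Myr.

Triassic, 50.502 million years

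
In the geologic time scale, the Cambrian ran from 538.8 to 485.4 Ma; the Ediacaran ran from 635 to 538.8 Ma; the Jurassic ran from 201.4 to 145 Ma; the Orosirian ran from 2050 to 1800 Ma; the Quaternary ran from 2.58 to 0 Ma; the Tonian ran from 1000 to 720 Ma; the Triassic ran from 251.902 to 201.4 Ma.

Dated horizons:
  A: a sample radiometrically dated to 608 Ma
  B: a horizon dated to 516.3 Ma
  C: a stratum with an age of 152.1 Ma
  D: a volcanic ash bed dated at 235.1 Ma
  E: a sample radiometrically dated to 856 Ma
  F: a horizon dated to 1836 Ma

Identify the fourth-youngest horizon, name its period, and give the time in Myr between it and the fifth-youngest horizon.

Smaller Ma means younger, so youngest first: C 152.1 < D 235.1 < B 516.3 < A 608 < E 856 < F 1836.
Counting 4 along gives A (608 Ma); the excerpt puts that inside the Ediacaran, 635–538.8 Ma.
Next in line is E (856 Ma), and 856 − 608 = 248 Myr.

A, in the Ediacaran; 248 million years to E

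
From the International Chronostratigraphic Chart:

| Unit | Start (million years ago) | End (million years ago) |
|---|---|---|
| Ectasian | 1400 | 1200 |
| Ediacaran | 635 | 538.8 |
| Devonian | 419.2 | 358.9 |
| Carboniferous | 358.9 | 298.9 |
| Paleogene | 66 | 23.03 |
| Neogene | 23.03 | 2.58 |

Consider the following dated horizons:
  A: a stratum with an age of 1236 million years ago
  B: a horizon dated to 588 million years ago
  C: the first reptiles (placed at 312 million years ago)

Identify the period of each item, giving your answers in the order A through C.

Match each age against the start–end ranges in the excerpt: A = 1236 Ma → Ectasian (1400–1200); B = 588 Ma → Ediacaran (635–538.8); C = 312 Ma → Carboniferous (358.9–298.9).

A — Ectasian; B — Ediacaran; C — Carboniferous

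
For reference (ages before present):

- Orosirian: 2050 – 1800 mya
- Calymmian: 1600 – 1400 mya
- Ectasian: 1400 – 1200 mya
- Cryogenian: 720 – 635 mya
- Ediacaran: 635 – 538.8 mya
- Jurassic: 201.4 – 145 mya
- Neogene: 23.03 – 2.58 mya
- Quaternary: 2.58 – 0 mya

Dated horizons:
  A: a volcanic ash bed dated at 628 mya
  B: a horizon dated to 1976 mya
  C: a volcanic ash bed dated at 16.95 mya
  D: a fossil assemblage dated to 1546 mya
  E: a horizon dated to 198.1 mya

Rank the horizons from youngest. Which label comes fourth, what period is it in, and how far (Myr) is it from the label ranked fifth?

D, in the Calymmian; 430 million years to B

Smaller Ma means younger, so youngest first: C 16.95 < E 198.1 < A 628 < D 1546 < B 1976.
Counting 4 along gives D (1546 Ma); the excerpt puts that inside the Calymmian, 1600–1400 Ma.
Next in line is B (1976 Ma), and 1976 − 1546 = 430 Myr.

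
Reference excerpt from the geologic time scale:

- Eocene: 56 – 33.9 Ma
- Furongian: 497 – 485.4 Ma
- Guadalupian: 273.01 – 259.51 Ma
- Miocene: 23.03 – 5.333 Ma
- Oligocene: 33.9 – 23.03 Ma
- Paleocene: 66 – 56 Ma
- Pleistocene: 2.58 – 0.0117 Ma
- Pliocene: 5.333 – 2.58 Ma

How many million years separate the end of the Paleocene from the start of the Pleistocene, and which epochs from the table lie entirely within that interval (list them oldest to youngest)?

53.42 million years; Eocene, Oligocene, Miocene, Pliocene

The Paleocene closes at 56 Ma and the Pleistocene opens at 2.58 Ma, so the interval is 56 − 2.58 = 53.42 Myr.
An epoch fits inside if it starts at or after 56 Ma and ends at or before 2.58 Ma; oldest first that gives Eocene, Oligocene, Miocene, Pliocene.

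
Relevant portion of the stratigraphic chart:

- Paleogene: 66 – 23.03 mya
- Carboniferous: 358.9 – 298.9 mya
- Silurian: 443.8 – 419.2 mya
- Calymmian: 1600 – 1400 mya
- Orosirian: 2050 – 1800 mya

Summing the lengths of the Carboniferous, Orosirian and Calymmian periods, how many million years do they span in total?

Duration is start − end for each: (358.9 − 298.9) + (2050 − 1800) + (1600 − 1400).
That is 60 + 250 + 200, which totals 510 million years.

510 million years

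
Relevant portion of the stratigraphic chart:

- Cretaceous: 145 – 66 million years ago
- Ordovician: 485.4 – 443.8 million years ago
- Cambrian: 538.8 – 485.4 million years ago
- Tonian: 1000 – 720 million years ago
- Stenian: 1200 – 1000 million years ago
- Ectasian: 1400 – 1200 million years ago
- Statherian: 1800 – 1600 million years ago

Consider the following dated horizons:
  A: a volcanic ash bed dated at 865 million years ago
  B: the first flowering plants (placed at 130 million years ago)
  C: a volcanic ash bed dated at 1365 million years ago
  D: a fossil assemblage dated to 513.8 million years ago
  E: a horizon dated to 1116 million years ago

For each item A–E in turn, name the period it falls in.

A — Tonian; B — Cretaceous; C — Ectasian; D — Cambrian; E — Stenian

Match each age against the start–end ranges in the excerpt: A = 865 Ma → Tonian (1000–720); B = 130 Ma → Cretaceous (145–66); C = 1365 Ma → Ectasian (1400–1200); D = 513.8 Ma → Cambrian (538.8–485.4); E = 1116 Ma → Stenian (1200–1000).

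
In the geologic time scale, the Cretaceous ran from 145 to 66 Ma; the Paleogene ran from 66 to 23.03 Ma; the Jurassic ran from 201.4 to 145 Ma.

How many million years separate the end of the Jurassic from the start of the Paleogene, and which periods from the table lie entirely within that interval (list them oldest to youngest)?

79 million years; Cretaceous

The Jurassic closes at 145 Ma and the Paleogene opens at 66 Ma, so the interval is 145 − 66 = 79 Myr.
A period fits inside if it starts at or after 145 Ma and ends at or before 66 Ma; oldest first that gives Cretaceous.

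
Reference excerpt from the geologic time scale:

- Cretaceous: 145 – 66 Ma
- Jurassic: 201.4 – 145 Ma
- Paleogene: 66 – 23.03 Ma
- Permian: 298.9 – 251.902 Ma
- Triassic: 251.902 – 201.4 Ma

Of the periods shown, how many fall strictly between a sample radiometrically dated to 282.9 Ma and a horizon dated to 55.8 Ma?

282.9 Ma sits inside the Permian (298.9–251.902) and 55.8 Ma inside the Paleogene (66–23.03); neither of those is wholly between the two dates.
The listed periods lying completely between them are Triassic, Jurassic, Cretaceous — 3 in all.

3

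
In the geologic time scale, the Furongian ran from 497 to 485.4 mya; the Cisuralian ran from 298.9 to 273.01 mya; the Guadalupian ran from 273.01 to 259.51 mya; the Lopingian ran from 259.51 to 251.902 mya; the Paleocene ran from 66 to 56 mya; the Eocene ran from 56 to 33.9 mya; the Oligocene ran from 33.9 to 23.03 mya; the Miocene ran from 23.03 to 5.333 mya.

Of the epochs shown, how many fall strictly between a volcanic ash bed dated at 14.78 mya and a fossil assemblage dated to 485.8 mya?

485.8 Ma sits inside the Furongian (497–485.4) and 14.78 Ma inside the Miocene (23.03–5.333); neither of those is wholly between the two dates.
The listed epochs lying completely between them are Cisuralian, Guadalupian, Lopingian, Paleocene, Eocene, Oligocene — 6 in all.

6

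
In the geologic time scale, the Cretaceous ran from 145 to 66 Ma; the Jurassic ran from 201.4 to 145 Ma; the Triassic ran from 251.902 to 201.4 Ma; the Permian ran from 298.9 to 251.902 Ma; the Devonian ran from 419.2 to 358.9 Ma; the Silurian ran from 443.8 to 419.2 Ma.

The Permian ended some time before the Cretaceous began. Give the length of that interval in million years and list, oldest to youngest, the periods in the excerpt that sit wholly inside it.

The Permian closes at 251.902 Ma and the Cretaceous opens at 145 Ma, so the interval is 251.902 − 145 = 106.902 Myr.
A period fits inside if it starts at or after 251.902 Ma and ends at or before 145 Ma; oldest first that gives Triassic, Jurassic.

106.902 million years; Triassic, Jurassic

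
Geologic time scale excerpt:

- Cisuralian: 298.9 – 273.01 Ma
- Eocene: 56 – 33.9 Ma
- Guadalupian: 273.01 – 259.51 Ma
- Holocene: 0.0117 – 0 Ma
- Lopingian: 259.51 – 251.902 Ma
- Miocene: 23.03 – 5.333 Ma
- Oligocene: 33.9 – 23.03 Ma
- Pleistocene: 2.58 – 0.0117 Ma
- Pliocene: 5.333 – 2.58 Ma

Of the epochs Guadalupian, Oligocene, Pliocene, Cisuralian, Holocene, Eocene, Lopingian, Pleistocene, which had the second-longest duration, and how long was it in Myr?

Eocene, 22.1 million years

Start − end for each: Guadalupian 273.01 − 259.51 = 13.5; Oligocene 33.9 − 23.03 = 10.87; Pliocene 5.333 − 2.58 = 2.753; Cisuralian 298.9 − 273.01 = 25.89; Holocene 0.0117 − 0 = 0.0117; Eocene 56 − 33.9 = 22.1; Lopingian 259.51 − 251.902 = 7.608; Pleistocene 2.58 − 0.0117 = 2.5683.
Ranking these from longest: Cisuralian > Eocene > Guadalupian > Oligocene > Lopingian > Pliocene > Pleistocene > Holocene.
Position 2 in that ranking is Eocene, which lasted 22.1 Myr.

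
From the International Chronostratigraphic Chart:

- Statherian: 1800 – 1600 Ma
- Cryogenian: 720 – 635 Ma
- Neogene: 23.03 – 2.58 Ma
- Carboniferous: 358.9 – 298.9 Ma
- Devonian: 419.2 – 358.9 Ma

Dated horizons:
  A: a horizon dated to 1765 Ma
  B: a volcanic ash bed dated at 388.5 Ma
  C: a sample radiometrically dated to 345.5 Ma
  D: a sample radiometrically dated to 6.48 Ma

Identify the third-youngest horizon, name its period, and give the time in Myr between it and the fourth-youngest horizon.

B, in the Devonian; 1376.5 million years to A

Smaller Ma means younger, so youngest first: D 6.48 < C 345.5 < B 388.5 < A 1765.
Counting 3 along gives B (388.5 Ma); the excerpt puts that inside the Devonian, 419.2–358.9 Ma.
Next in line is A (1765 Ma), and 1765 − 388.5 = 1376.5 Myr.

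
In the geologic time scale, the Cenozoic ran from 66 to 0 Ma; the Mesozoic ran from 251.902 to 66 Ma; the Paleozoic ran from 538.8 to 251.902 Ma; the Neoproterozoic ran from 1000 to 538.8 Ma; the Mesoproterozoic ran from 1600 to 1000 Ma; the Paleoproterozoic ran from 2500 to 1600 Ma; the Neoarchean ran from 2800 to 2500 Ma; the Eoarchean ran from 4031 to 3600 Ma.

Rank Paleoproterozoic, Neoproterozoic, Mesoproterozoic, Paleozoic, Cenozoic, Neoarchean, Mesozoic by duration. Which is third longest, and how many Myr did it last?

Neoproterozoic, 461.2 million years

Durations: Paleoproterozoic 900; Neoproterozoic 461.2; Mesoproterozoic 600; Paleozoic 286.898; Cenozoic 66; Neoarchean 300; Mesozoic 185.902 Myr.
Sorted longest-first: Paleoproterozoic (900), Mesoproterozoic (600), Neoproterozoic (461.2), Neoarchean (300), Paleozoic (286.898), Mesozoic (185.902), Cenozoic (66).
The third longest is Neoproterozoic at 461.2 Myr.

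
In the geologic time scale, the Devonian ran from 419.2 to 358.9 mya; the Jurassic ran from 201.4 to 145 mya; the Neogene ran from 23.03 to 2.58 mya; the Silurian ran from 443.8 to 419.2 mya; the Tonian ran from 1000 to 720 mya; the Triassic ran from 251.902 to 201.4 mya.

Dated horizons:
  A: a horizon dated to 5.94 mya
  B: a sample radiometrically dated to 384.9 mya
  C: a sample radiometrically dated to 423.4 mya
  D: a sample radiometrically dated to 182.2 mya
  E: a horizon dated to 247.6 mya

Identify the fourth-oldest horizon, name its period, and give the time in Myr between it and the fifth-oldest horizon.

Larger Ma means older, so oldest first: C 423.4 > B 384.9 > E 247.6 > D 182.2 > A 5.94.
Counting 4 along gives D (182.2 Ma); the excerpt puts that inside the Jurassic, 201.4–145 Ma.
Next in line is A (5.94 Ma), and 182.2 − 5.94 = 176.26 Myr.

D, in the Jurassic; 176.26 million years to A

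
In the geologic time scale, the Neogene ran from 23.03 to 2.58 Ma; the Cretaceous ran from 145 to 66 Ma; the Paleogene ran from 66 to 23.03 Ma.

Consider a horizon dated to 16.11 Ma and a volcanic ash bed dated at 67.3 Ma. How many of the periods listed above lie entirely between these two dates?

67.3 Ma sits inside the Cretaceous (145–66) and 16.11 Ma inside the Neogene (23.03–2.58); neither of those is wholly between the two dates.
The listed periods lying completely between them are Paleogene — 1 in all.

1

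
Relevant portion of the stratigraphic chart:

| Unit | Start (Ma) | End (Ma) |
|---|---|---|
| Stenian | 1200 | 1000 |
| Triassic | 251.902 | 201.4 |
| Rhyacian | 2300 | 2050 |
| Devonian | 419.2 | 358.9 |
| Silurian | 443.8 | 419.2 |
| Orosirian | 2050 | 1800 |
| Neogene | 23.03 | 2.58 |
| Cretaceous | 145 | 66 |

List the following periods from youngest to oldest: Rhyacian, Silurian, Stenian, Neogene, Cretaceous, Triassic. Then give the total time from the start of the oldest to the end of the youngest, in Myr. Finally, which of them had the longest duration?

Neogene → Cretaceous → Triassic → Silurian → Stenian → Rhyacian; total span 2297.42 Myr; longest is Rhyacian

From the excerpt: Rhyacian 2300–2050; Silurian 443.8–419.2; Stenian 1200–1000; Neogene 23.03–2.58; Cretaceous 145–66; Triassic 251.902–201.4 (Ma).
Larger Ma is earlier, so the oldest is Rhyacian and the youngest is Neogene; youngest to oldest: Neogene, Cretaceous, Triassic, Silurian, Stenian, Rhyacian.
Oldest start 2300 minus youngest end 2.58 gives 2297.42 Myr overall.
Individual lengths (start − end): Stenian 200; Neogene 20.45; Rhyacian 250; Silurian 24.6; Triassic 50.502; Cretaceous 79. The largest is Rhyacian at 250 Myr.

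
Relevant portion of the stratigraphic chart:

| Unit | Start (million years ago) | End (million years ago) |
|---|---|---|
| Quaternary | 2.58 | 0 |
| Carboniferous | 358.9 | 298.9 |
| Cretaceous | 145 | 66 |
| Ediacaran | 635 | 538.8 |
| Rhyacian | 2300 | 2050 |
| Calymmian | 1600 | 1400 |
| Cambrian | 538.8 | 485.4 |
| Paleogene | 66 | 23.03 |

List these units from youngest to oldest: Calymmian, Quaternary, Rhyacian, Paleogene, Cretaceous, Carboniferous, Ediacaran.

Quaternary, then Paleogene, then Cretaceous, then Carboniferous, then Ediacaran, then Calymmian, then Rhyacian

The oldest of these is Rhyacian (starts 2300 Ma) and the youngest is Quaternary (ends 0 Ma).
In between, by decreasing start age: Calymmian (1600), Ediacaran (635), Carboniferous (358.9), Cretaceous (145), Paleogene (66).
Listing youngest first means reversing that sequence.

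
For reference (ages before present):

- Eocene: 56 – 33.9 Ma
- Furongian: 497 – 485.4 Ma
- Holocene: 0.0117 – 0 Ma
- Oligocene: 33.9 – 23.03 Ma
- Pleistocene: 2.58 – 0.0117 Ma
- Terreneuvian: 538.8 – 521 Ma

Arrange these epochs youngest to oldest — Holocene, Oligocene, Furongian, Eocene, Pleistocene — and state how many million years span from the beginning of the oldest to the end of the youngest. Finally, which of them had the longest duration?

Holocene → Pleistocene → Oligocene → Eocene → Furongian; total span 497 Myr; longest is Eocene

Start ages (Ma): Furongian 497, Eocene 56, Oligocene 33.9, Pleistocene 2.58, Holocene 0.0117.
Ordered youngest to oldest: Holocene, Pleistocene, Oligocene, Eocene, Furongian.
Span = 497 − 0 = 497 Myr.
Durations: Furongian 11.6, Eocene 22.1, Holocene 0.0117, Pleistocene 2.5683, Oligocene 10.87 → longest is Eocene (22.1 Myr).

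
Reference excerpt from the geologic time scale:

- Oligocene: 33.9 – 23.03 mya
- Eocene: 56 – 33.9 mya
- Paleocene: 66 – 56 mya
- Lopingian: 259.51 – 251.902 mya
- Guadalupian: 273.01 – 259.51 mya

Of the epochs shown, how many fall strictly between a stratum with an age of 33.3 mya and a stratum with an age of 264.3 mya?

The older date is 264.3 Ma and the younger is 33.3 Ma.
Epochs with start < 264.3 and end > 33.3 Ma: Lopingian (259.51–251.902), Paleocene (66–56), Eocene (56–33.9).
That is 3 complete epochs.

3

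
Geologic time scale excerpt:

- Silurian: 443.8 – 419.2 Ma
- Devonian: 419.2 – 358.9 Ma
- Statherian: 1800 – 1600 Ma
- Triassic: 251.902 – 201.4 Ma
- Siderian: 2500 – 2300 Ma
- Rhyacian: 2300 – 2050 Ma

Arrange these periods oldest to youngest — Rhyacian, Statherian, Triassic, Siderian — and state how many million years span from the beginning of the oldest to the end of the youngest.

Start ages (Ma): Siderian 2500, Rhyacian 2300, Statherian 1800, Triassic 251.902.
Ordered oldest to youngest: Siderian, Rhyacian, Statherian, Triassic.
Span = 2500 − 201.4 = 2298.6 Myr.

Siderian → Rhyacian → Statherian → Triassic; total span 2298.6 Myr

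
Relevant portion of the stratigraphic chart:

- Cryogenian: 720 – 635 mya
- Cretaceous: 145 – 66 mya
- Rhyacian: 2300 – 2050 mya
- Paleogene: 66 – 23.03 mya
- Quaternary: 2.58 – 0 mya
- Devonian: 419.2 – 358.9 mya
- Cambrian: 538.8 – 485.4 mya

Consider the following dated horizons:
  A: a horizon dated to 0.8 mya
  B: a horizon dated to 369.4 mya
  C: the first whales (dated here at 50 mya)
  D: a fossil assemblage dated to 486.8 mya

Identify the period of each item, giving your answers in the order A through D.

A — Quaternary; B — Devonian; C — Paleogene; D — Cambrian

Match each age against the start–end ranges in the excerpt: A = 0.8 Ma → Quaternary (2.58–0); B = 369.4 Ma → Devonian (419.2–358.9); C = 50 Ma → Paleogene (66–23.03); D = 486.8 Ma → Cambrian (538.8–485.4).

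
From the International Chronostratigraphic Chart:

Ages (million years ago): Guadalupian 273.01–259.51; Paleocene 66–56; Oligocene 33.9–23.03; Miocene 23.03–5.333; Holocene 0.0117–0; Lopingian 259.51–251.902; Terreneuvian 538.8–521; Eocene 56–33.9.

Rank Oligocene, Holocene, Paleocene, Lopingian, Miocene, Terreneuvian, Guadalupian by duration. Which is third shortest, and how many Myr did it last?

Durations: Oligocene 10.87; Holocene 0.0117; Paleocene 10; Lopingian 7.608; Miocene 17.697; Terreneuvian 17.8; Guadalupian 13.5 Myr.
Sorted shortest-first: Holocene (0.0117), Lopingian (7.608), Paleocene (10), Oligocene (10.87), Guadalupian (13.5), Miocene (17.697), Terreneuvian (17.8).
The third shortest is Paleocene at 10 Myr.

Paleocene, 10 million years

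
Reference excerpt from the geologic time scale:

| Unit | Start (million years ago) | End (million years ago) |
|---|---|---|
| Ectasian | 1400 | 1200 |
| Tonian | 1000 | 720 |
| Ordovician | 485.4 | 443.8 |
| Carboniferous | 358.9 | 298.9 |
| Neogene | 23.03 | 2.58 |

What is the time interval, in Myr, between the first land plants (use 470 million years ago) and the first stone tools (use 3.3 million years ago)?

466.7 million years

470 − 3.3 = 466.7 million years.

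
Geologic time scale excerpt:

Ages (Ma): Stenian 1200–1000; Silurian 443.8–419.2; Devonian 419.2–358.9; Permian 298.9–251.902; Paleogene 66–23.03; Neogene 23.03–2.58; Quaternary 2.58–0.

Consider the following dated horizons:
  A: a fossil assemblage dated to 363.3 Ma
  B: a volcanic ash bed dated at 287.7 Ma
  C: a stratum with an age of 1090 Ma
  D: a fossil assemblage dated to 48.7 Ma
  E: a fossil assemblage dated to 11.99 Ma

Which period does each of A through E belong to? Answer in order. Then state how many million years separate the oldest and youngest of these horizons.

A — Devonian; B — Permian; C — Stenian; D — Paleogene; E — Neogene; span 1078.01 million years

A: 363.3 Ma lies in 419.2–358.9 Ma, so Devonian.
B: 287.7 Ma lies in 298.9–251.902 Ma, so Permian.
C: 1090 Ma lies in 1200–1000 Ma, so Stenian.
D: 48.7 Ma lies in 66–23.03 Ma, so Paleogene.
E: 11.99 Ma lies in 23.03–2.58 Ma, so Neogene.
Oldest = 1090 Ma, youngest = 11.99 Ma → span 1078.01 Myr.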